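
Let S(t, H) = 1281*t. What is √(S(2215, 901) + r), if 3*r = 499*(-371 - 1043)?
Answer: √23419977/3 ≈ 1613.1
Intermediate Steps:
r = -705586/3 (r = (499*(-371 - 1043))/3 = (499*(-1414))/3 = (⅓)*(-705586) = -705586/3 ≈ -2.3520e+5)
√(S(2215, 901) + r) = √(1281*2215 - 705586/3) = √(2837415 - 705586/3) = √(7806659/3) = √23419977/3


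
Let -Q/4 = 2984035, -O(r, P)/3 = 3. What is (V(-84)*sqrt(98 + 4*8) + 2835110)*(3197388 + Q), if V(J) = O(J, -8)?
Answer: -24775323182720 + 78648768*sqrt(130) ≈ -2.4774e+13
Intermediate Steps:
O(r, P) = -9 (O(r, P) = -3*3 = -9)
V(J) = -9
Q = -11936140 (Q = -4*2984035 = -11936140)
(V(-84)*sqrt(98 + 4*8) + 2835110)*(3197388 + Q) = (-9*sqrt(98 + 4*8) + 2835110)*(3197388 - 11936140) = (-9*sqrt(98 + 32) + 2835110)*(-8738752) = (-9*sqrt(130) + 2835110)*(-8738752) = (2835110 - 9*sqrt(130))*(-8738752) = -24775323182720 + 78648768*sqrt(130)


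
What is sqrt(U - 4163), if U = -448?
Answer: I*sqrt(4611) ≈ 67.904*I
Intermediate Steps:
sqrt(U - 4163) = sqrt(-448 - 4163) = sqrt(-4611) = I*sqrt(4611)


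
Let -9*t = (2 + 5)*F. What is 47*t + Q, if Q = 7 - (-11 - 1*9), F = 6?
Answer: -577/3 ≈ -192.33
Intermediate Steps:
t = -14/3 (t = -(2 + 5)*6/9 = -7*6/9 = -1/9*42 = -14/3 ≈ -4.6667)
Q = 27 (Q = 7 - (-11 - 9) = 7 - 1*(-20) = 7 + 20 = 27)
47*t + Q = 47*(-14/3) + 27 = -658/3 + 27 = -577/3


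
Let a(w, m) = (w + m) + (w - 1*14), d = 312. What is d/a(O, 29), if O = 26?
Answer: 312/67 ≈ 4.6567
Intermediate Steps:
a(w, m) = -14 + m + 2*w (a(w, m) = (m + w) + (w - 14) = (m + w) + (-14 + w) = -14 + m + 2*w)
d/a(O, 29) = 312/(-14 + 29 + 2*26) = 312/(-14 + 29 + 52) = 312/67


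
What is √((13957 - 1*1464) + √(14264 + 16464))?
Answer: √(12493 + 2*√7682) ≈ 112.55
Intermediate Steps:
√((13957 - 1*1464) + √(14264 + 16464)) = √((13957 - 1464) + √30728) = √(12493 + 2*√7682)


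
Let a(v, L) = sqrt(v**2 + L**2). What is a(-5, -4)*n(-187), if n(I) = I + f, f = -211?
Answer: -398*sqrt(41) ≈ -2548.4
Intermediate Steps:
n(I) = -211 + I (n(I) = I - 211 = -211 + I)
a(v, L) = sqrt(L**2 + v**2)
a(-5, -4)*n(-187) = sqrt((-4)**2 + (-5)**2)*(-211 - 187) = sqrt(16 + 25)*(-398) = sqrt(41)*(-398) = -398*sqrt(41)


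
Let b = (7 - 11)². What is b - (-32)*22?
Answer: 720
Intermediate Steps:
b = 16 (b = (-4)² = 16)
b - (-32)*22 = 16 - (-32)*22 = 16 - 1*(-704) = 16 + 704 = 720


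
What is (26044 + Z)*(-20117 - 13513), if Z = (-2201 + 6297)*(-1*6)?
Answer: -49368840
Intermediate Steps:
Z = -24576 (Z = 4096*(-6) = -24576)
(26044 + Z)*(-20117 - 13513) = (26044 - 24576)*(-20117 - 13513) = 1468*(-33630) = -49368840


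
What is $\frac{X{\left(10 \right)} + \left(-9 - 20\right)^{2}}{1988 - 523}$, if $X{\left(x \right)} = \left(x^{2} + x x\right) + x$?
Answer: $\frac{1051}{1465} \approx 0.71741$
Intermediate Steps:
$X{\left(x \right)} = x + 2 x^{2}$ ($X{\left(x \right)} = \left(x^{2} + x^{2}\right) + x = 2 x^{2} + x = x + 2 x^{2}$)
$\frac{X{\left(10 \right)} + \left(-9 - 20\right)^{2}}{1988 - 523} = \frac{10 \left(1 + 2 \cdot 10\right) + \left(-9 - 20\right)^{2}}{1988 - 523} = \frac{10 \left(1 + 20\right) + \left(-29\right)^{2}}{1465} = \left(10 \cdot 21 + 841\right) \frac{1}{1465} = \left(210 + 841\right) \frac{1}{1465} = 1051 \cdot \frac{1}{1465} = \frac{1051}{1465}$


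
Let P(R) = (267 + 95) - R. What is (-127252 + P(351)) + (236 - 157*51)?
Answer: -135012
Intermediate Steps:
P(R) = 362 - R
(-127252 + P(351)) + (236 - 157*51) = (-127252 + (362 - 1*351)) + (236 - 157*51) = (-127252 + (362 - 351)) + (236 - 8007) = (-127252 + 11) - 7771 = -127241 - 7771 = -135012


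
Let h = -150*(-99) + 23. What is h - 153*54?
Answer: 6611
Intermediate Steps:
h = 14873 (h = 14850 + 23 = 14873)
h - 153*54 = 14873 - 153*54 = 14873 - 1*8262 = 14873 - 8262 = 6611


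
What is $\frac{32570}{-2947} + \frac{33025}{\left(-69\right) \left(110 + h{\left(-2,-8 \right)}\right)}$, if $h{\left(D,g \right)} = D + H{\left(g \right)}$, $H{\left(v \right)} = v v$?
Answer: $- \frac{483865435}{34974996} \approx -13.835$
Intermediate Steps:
$H{\left(v \right)} = v^{2}$
$h{\left(D,g \right)} = D + g^{2}$
$\frac{32570}{-2947} + \frac{33025}{\left(-69\right) \left(110 + h{\left(-2,-8 \right)}\right)} = \frac{32570}{-2947} + \frac{33025}{\left(-69\right) \left(110 - \left(2 - \left(-8\right)^{2}\right)\right)} = 32570 \left(- \frac{1}{2947}\right) + \frac{33025}{\left(-69\right) \left(110 + \left(-2 + 64\right)\right)} = - \frac{32570}{2947} + \frac{33025}{\left(-69\right) \left(110 + 62\right)} = - \frac{32570}{2947} + \frac{33025}{\left(-69\right) 172} = - \frac{32570}{2947} + \frac{33025}{-11868} = - \frac{32570}{2947} + 33025 \left(- \frac{1}{11868}\right) = - \frac{32570}{2947} - \frac{33025}{11868} = - \frac{483865435}{34974996}$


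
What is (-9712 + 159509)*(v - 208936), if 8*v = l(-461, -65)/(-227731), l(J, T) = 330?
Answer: -28510086616493113/910924 ≈ -3.1298e+10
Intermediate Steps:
v = -165/910924 (v = (330/(-227731))/8 = (330*(-1/227731))/8 = (1/8)*(-330/227731) = -165/910924 ≈ -0.00018113)
(-9712 + 159509)*(v - 208936) = (-9712 + 159509)*(-165/910924 - 208936) = 149797*(-190324817029/910924) = -28510086616493113/910924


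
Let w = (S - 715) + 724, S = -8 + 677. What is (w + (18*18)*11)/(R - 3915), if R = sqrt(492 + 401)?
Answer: -1186245/1094738 - 303*sqrt(893)/1094738 ≈ -1.0919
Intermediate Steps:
S = 669
w = 678 (w = (669 - 715) + 724 = -46 + 724 = 678)
R = sqrt(893) ≈ 29.883
(w + (18*18)*11)/(R - 3915) = (678 + (18*18)*11)/(sqrt(893) - 3915) = (678 + 324*11)/(-3915 + sqrt(893)) = (678 + 3564)/(-3915 + sqrt(893)) = 4242/(-3915 + sqrt(893))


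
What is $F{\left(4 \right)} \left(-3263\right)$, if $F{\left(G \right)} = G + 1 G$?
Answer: $-26104$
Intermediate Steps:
$F{\left(G \right)} = 2 G$ ($F{\left(G \right)} = G + G = 2 G$)
$F{\left(4 \right)} \left(-3263\right) = 2 \cdot 4 \left(-3263\right) = 8 \left(-3263\right) = -26104$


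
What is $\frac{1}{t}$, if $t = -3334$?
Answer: $- \frac{1}{3334} \approx -0.00029994$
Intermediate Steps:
$\frac{1}{t} = \frac{1}{-3334} = - \frac{1}{3334}$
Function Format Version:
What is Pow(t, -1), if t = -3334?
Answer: Rational(-1, 3334) ≈ -0.00029994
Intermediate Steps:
Pow(t, -1) = Pow(-3334, -1) = Rational(-1, 3334)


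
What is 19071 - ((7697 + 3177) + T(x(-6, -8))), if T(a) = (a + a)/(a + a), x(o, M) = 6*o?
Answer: 8196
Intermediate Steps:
T(a) = 1 (T(a) = (2*a)/((2*a)) = (2*a)*(1/(2*a)) = 1)
19071 - ((7697 + 3177) + T(x(-6, -8))) = 19071 - ((7697 + 3177) + 1) = 19071 - (10874 + 1) = 19071 - 1*10875 = 19071 - 10875 = 8196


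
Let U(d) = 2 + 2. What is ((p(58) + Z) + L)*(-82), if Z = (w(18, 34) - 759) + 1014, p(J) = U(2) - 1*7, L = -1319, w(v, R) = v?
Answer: 86018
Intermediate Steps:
U(d) = 4
p(J) = -3 (p(J) = 4 - 1*7 = 4 - 7 = -3)
Z = 273 (Z = (18 - 759) + 1014 = -741 + 1014 = 273)
((p(58) + Z) + L)*(-82) = ((-3 + 273) - 1319)*(-82) = (270 - 1319)*(-82) = -1049*(-82) = 86018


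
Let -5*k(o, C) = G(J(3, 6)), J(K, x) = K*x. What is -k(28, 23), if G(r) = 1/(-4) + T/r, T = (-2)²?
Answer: -1/180 ≈ -0.0055556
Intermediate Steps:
T = 4
G(r) = -¼ + 4/r (G(r) = 1/(-4) + 4/r = 1*(-¼) + 4/r = -¼ + 4/r)
k(o, C) = 1/180 (k(o, C) = -(16 - 3*6)/(20*(3*6)) = -(16 - 1*18)/(20*18) = -(16 - 18)/(20*18) = -(-2)/(20*18) = -⅕*(-1/36) = 1/180)
-k(28, 23) = -1*1/180 = -1/180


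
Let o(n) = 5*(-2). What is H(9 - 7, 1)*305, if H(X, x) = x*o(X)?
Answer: -3050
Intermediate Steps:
o(n) = -10
H(X, x) = -10*x (H(X, x) = x*(-10) = -10*x)
H(9 - 7, 1)*305 = -10*1*305 = -10*305 = -3050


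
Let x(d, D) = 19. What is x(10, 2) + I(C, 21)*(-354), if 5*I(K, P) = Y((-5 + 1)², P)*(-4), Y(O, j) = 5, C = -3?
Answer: 1435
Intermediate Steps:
I(K, P) = -4 (I(K, P) = (5*(-4))/5 = (⅕)*(-20) = -4)
x(10, 2) + I(C, 21)*(-354) = 19 - 4*(-354) = 19 + 1416 = 1435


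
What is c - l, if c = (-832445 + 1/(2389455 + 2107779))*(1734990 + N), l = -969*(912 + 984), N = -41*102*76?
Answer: -884234346903130161/749539 ≈ -1.1797e+12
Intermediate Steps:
N = -317832 (N = -4182*76 = -317832)
l = -1837224 (l = -969*1896 = -1837224)
c = -884235723974169897/749539 (c = (-832445 + 1/(2389455 + 2107779))*(1734990 - 317832) = (-832445 + 1/4497234)*1417158 = -3743699957129/4497234*1417158 = -884235723974169897/749539 ≈ -1.1797e+12)
c - l = -884235723974169897/749539 - 1*(-1837224) = -884235723974169897/749539 + 1837224 = -884234346903130161/749539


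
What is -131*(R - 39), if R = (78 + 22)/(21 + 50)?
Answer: 349639/71 ≈ 4924.5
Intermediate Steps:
R = 100/71 ≈ 1.4085
-131*(R - 39) = -131*(100/71 - 39) = -131*(-2669/71) = 349639/71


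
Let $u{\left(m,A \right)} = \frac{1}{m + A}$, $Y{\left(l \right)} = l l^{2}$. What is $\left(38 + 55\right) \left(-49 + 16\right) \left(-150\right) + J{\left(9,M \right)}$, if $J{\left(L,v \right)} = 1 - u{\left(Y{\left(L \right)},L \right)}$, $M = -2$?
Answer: $\frac{339739037}{738} \approx 4.6035 \cdot 10^{5}$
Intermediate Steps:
$Y{\left(l \right)} = l^{3}$
$u{\left(m,A \right)} = \frac{1}{A + m}$
$J{\left(L,v \right)} = 1 - \frac{1}{L + L^{3}}$
$\left(38 + 55\right) \left(-49 + 16\right) \left(-150\right) + J{\left(9,M \right)} = \left(38 + 55\right) \left(-49 + 16\right) \left(-150\right) + \frac{-1 + 9 + 9^{3}}{9 + 9^{3}} = 93 \left(-33\right) \left(-150\right) + \frac{-1 + 9 + 729}{9 + 729} = \left(-3069\right) \left(-150\right) + \frac{1}{738} \cdot 737 = 460350 + \frac{1}{738} \cdot 737 = 460350 + \frac{737}{738} = \frac{339739037}{738}$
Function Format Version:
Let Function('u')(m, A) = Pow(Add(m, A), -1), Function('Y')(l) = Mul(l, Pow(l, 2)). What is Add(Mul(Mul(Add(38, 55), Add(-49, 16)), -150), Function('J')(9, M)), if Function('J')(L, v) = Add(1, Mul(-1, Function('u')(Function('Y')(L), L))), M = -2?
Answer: Rational(339739037, 738) ≈ 4.6035e+5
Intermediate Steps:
Function('Y')(l) = Pow(l, 3)
Function('u')(m, A) = Pow(Add(A, m), -1)
Function('J')(L, v) = Add(1, Mul(-1, Pow(Add(L, Pow(L, 3)), -1)))
Add(Mul(Mul(Add(38, 55), Add(-49, 16)), -150), Function('J')(9, M)) = Add(Mul(Mul(Add(38, 55), Add(-49, 16)), -150), Mul(Pow(Add(9, Pow(9, 3)), -1), Add(-1, 9, Pow(9, 3)))) = Add(Mul(Mul(93, -33), -150), Mul(Pow(Add(9, 729), -1), Add(-1, 9, 729))) = Add(Mul(-3069, -150), Mul(Pow(738, -1), 737)) = Add(460350, Mul(Rational(1, 738), 737)) = Add(460350, Rational(737, 738)) = Rational(339739037, 738)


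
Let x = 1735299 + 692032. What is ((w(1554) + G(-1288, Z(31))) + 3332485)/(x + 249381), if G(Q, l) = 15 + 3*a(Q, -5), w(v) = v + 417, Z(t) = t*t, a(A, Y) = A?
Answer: 3330607/2676712 ≈ 1.2443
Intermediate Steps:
Z(t) = t²
w(v) = 417 + v
G(Q, l) = 15 + 3*Q
x = 2427331
((w(1554) + G(-1288, Z(31))) + 3332485)/(x + 249381) = (((417 + 1554) + (15 + 3*(-1288))) + 3332485)/(2427331 + 249381) = ((1971 + (15 - 3864)) + 3332485)/2676712 = ((1971 - 3849) + 3332485)*(1/2676712) = (-1878 + 3332485)*(1/2676712) = 3330607*(1/2676712) = 3330607/2676712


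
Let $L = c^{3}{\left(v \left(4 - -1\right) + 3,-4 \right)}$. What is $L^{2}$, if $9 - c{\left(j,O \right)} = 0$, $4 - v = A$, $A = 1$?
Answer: $531441$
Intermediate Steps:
$v = 3$ ($v = 4 - 1 = 3$)
$c{\left(j,O \right)} = 9$ ($c{\left(j,O \right)} = 9 - 0 = 9 + 0 = 9$)
$L = 729$ ($L = 9^{3} = 729$)
$L^{2} = 729^{2} = 531441$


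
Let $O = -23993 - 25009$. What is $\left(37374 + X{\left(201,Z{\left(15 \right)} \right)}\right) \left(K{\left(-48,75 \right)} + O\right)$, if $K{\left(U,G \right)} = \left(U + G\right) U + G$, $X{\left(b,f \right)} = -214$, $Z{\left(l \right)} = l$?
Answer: $-1866286680$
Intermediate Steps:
$K{\left(U,G \right)} = G + U \left(G + U\right)$ ($K{\left(U,G \right)} = \left(G + U\right) U + G = U \left(G + U\right) + G = G + U \left(G + U\right)$)
$O = -49002$ ($O = -23993 - 25009 = -49002$)
$\left(37374 + X{\left(201,Z{\left(15 \right)} \right)}\right) \left(K{\left(-48,75 \right)} + O\right) = \left(37374 - 214\right) \left(\left(75 + \left(-48\right)^{2} + 75 \left(-48\right)\right) - 49002\right) = 37160 \left(\left(75 + 2304 - 3600\right) - 49002\right) = 37160 \left(-1221 - 49002\right) = 37160 \left(-50223\right) = -1866286680$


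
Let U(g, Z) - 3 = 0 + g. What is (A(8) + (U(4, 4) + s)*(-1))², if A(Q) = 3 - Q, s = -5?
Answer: 49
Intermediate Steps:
U(g, Z) = 3 + g (U(g, Z) = 3 + (0 + g) = 3 + g)
(A(8) + (U(4, 4) + s)*(-1))² = ((3 - 1*8) + ((3 + 4) - 5)*(-1))² = ((3 - 8) + (7 - 5)*(-1))² = (-5 + 2*(-1))² = (-5 - 2)² = (-7)² = 49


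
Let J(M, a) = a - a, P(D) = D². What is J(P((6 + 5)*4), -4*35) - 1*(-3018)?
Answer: 3018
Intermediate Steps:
J(M, a) = 0
J(P((6 + 5)*4), -4*35) - 1*(-3018) = 0 - 1*(-3018) = 0 + 3018 = 3018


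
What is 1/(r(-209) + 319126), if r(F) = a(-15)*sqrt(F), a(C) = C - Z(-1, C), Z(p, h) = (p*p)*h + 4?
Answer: 159563/50920703610 + I*sqrt(209)/25460351805 ≈ 3.1336e-6 + 5.6782e-10*I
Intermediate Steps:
Z(p, h) = 4 + h*p**2 (Z(p, h) = p**2*h + 4 = h*p**2 + 4 = 4 + h*p**2)
a(C) = -4 (a(C) = C - (4 + C*(-1)**2) = C - (4 + C*1) = C - (4 + C) = C + (-4 - C) = -4)
r(F) = -4*sqrt(F)
1/(r(-209) + 319126) = 1/(-4*I*sqrt(209) + 319126) = 1/(319126 - 4*I*sqrt(209))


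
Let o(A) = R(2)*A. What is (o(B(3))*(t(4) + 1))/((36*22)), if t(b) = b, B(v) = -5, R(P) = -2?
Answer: 25/396 ≈ 0.063131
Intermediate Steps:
o(A) = -2*A
(o(B(3))*(t(4) + 1))/((36*22)) = ((-2*(-5))*(4 + 1))/((36*22)) = (10*5)/792 = 50*(1/792) = 25/396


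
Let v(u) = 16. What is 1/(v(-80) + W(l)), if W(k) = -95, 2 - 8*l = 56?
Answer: -1/79 ≈ -0.012658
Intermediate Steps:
l = -27/4 (l = ¼ - ⅛*56 = ¼ - 7 = -27/4 ≈ -6.7500)
1/(v(-80) + W(l)) = 1/(16 - 95) = 1/(-79) = -1/79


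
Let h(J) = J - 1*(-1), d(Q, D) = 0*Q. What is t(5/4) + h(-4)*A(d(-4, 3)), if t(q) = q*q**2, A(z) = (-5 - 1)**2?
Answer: -6787/64 ≈ -106.05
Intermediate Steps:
d(Q, D) = 0
A(z) = 36 (A(z) = (-6)**2 = 36)
t(q) = q**3
h(J) = 1 + J (h(J) = J + 1 = 1 + J)
t(5/4) + h(-4)*A(d(-4, 3)) = (5/4)**3 + (1 - 4)*36 = (5*(1/4))**3 - 3*36 = (5/4)**3 - 108 = 125/64 - 108 = -6787/64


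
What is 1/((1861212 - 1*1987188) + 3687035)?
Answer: 1/3561059 ≈ 2.8082e-7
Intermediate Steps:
1/((1861212 - 1*1987188) + 3687035) = 1/((1861212 - 1987188) + 3687035) = 1/(-125976 + 3687035) = 1/3561059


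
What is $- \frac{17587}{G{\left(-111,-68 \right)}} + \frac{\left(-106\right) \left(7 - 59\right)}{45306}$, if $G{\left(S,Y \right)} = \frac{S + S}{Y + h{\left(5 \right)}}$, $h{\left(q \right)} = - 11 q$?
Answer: $- \frac{16334126807}{1676322} \approx -9744.0$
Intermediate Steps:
$G{\left(S,Y \right)} = \frac{2 S}{-55 + Y}$ ($G{\left(S,Y \right)} = \frac{S + S}{Y - 55} = \frac{2 S}{Y - 55} = \frac{2 S}{-55 + Y}$)
$- \frac{17587}{G{\left(-111,-68 \right)}} + \frac{\left(-106\right) \left(7 - 59\right)}{45306} = - \frac{17587}{2 \left(-111\right) \frac{1}{-55 - 68}} + \frac{\left(-106\right) \left(7 - 59\right)}{45306} = - \frac{17587}{2 \left(-111\right) \frac{1}{-123}} + \left(-106\right) \left(-52\right) \frac{1}{45306} = - \frac{17587}{2 \left(-111\right) \left(- \frac{1}{123}\right)} + 5512 \cdot \frac{1}{45306} = - \frac{17587}{\frac{74}{41}} + \frac{2756}{22653} = \left(-17587\right) \frac{41}{74} + \frac{2756}{22653} = - \frac{721067}{74} + \frac{2756}{22653} = - \frac{16334126807}{1676322}$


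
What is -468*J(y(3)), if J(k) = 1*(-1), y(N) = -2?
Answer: 468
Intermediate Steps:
J(k) = -1
-468*J(y(3)) = -468*(-1) = 468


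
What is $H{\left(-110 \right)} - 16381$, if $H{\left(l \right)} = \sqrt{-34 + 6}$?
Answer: $-16381 + 2 i \sqrt{7} \approx -16381.0 + 5.2915 i$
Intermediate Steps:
$H{\left(l \right)} = 2 i \sqrt{7}$ ($H{\left(l \right)} = \sqrt{-28} = 2 i \sqrt{7}$)
$H{\left(-110 \right)} - 16381 = 2 i \sqrt{7} - 16381 = -16381 + 2 i \sqrt{7}$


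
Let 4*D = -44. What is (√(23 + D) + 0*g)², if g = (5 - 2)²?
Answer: 12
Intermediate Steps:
D = -11 (D = (¼)*(-44) = -11)
g = 9 (g = 3² = 9)
(√(23 + D) + 0*g)² = (√(23 - 11) + 0*9)² = (√12 + 0)² = (2*√3 + 0)² = (2*√3)² = 12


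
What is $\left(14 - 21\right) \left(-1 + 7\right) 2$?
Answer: $-84$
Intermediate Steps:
$\left(14 - 21\right) \left(-1 + 7\right) 2 = - 7 \cdot 6 \cdot 2 = \left(-7\right) 12 = -84$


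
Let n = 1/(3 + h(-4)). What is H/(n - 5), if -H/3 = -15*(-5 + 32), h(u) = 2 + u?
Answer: -1215/4 ≈ -303.75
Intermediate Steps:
H = 1215 (H = -(-45)*(-5 + 32) = -(-45)*27 = -3*(-405) = 1215)
n = 1 (n = 1/(3 + (2 - 4)) = 1/(3 - 2) = 1/1 = 1)
H/(n - 5) = 1215/(1 - 5) = 1215/(-4) = -¼*1215 = -1215/4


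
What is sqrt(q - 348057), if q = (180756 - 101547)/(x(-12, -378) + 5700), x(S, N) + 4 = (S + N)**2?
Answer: 3*I*sqrt(240734994095243)/78898 ≈ 589.96*I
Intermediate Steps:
x(S, N) = -4 + (N + S)**2 (x(S, N) = -4 + (S + N)**2 = -4 + (N + S)**2)
q = 79209/157796 (q = (180756 - 101547)/((-4 + (-378 - 12)**2) + 5700) = 79209/((-4 + (-390)**2) + 5700) = 79209/((-4 + 152100) + 5700) = 79209/(152096 + 5700) = 79209/157796 ≈ 0.50197)
sqrt(q - 348057) = sqrt(79209/157796 - 348057) = sqrt(-54921923163/157796) = 3*I*sqrt(240734994095243)/78898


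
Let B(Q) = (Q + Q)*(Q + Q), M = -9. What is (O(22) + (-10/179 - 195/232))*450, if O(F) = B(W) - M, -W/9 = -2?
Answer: 12185283375/20764 ≈ 5.8685e+5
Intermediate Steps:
W = 18 (W = -9*(-2) = 18)
B(Q) = 4*Q² (B(Q) = (2*Q)*(2*Q) = 4*Q²)
O(F) = 1305 (O(F) = 4*18² - 1*(-9) = 4*324 + 9 = 1296 + 9 = 1305)
(O(22) + (-10/179 - 195/232))*450 = (1305 + (-10/179 - 195/232))*450 = (1305 - 37225/41528)*450 = (54156815/41528)*450 = 12185283375/20764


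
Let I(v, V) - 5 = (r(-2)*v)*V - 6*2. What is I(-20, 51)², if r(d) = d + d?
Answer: 16589329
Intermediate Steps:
r(d) = 2*d
I(v, V) = -7 - 4*V*v (I(v, V) = 5 + (((2*(-2))*v)*V - 6*2) = 5 + ((-4*v)*V - 12) = 5 + (-4*V*v - 12) = 5 + (-12 - 4*V*v) = -7 - 4*V*v)
I(-20, 51)² = (-7 - 4*51*(-20))² = (-7 + 4080)² = 4073² = 16589329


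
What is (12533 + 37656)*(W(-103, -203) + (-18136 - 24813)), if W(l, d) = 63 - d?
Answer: -2142217087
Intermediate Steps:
(12533 + 37656)*(W(-103, -203) + (-18136 - 24813)) = (12533 + 37656)*((63 - 1*(-203)) + (-18136 - 24813)) = 50189*((63 + 203) - 42949) = 50189*(266 - 42949) = 50189*(-42683) = -2142217087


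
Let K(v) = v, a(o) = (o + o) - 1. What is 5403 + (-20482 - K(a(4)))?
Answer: -15086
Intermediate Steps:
a(o) = -1 + 2*o (a(o) = 2*o - 1 = -1 + 2*o)
5403 + (-20482 - K(a(4))) = 5403 + (-20482 - (-1 + 2*4)) = 5403 + (-20482 - (-1 + 8)) = 5403 + (-20482 - 1*7) = 5403 + (-20482 - 7) = 5403 - 20489 = -15086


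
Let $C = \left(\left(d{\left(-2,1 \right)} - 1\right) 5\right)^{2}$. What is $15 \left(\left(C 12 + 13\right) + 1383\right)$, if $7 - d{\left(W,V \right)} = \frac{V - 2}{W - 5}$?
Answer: $\frac{8590560}{49} \approx 1.7532 \cdot 10^{5}$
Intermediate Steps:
$d{\left(W,V \right)} = 7 - \frac{-2 + V}{-5 + W}$ ($d{\left(W,V \right)} = 7 - \frac{V - 2}{W - 5} = 7 - \frac{-2 + V}{-5 + W}$)
$C = \frac{42025}{49}$ ($C = \left(\left(\frac{-33 - 1 + 7 \left(-2\right)}{-5 - 2} - 1\right) 5\right)^{2} = \left(\left(\frac{-33 - 1 - 14}{-7} - 1\right) 5\right)^{2} = \left(\left(\left(- \frac{1}{7}\right) \left(-48\right) - 1\right) 5\right)^{2} = \left(\left(\frac{48}{7} - 1\right) 5\right)^{2} = \left(\frac{41}{7} \cdot 5\right)^{2} = \left(\frac{205}{7}\right)^{2} = \frac{42025}{49} \approx 857.65$)
$15 \left(\left(C 12 + 13\right) + 1383\right) = 15 \left(\left(\frac{42025}{49} \cdot 12 + 13\right) + 1383\right) = 15 \left(\left(\frac{504300}{49} + 13\right) + 1383\right) = 15 \left(\frac{504937}{49} + 1383\right) = 15 \cdot \frac{572704}{49} = \frac{8590560}{49}$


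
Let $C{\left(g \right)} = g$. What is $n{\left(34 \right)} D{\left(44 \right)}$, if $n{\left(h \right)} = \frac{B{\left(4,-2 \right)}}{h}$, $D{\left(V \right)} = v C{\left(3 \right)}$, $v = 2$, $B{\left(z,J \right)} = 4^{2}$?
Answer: $\frac{48}{17} \approx 2.8235$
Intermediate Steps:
$B{\left(z,J \right)} = 16$
$D{\left(V \right)} = 6$ ($D{\left(V \right)} = 2 \cdot 3 = 6$)
$n{\left(h \right)} = \frac{16}{h}$
$n{\left(34 \right)} D{\left(44 \right)} = \frac{16}{34} \cdot 6 = 16 \cdot \frac{1}{34} \cdot 6 = \frac{8}{17} \cdot 6 = \frac{48}{17}$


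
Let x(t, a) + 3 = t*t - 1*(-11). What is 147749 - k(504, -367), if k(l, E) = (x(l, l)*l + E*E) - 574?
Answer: -128014462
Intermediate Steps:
x(t, a) = 8 + t**2 (x(t, a) = -3 + (t*t - 1*(-11)) = -3 + (t**2 + 11) = -3 + (11 + t**2) = 8 + t**2)
k(l, E) = -574 + E**2 + l*(8 + l**2) (k(l, E) = ((8 + l**2)*l + E*E) - 574 = (l*(8 + l**2) + E**2) - 574 = (E**2 + l*(8 + l**2)) - 574 = -574 + E**2 + l*(8 + l**2))
147749 - k(504, -367) = 147749 - (-574 + (-367)**2 + 504*(8 + 504**2)) = 147749 - (-574 + 134689 + 504*(8 + 254016)) = 147749 - (-574 + 134689 + 504*254024) = 147749 - (-574 + 134689 + 128028096) = 147749 - 1*128162211 = 147749 - 128162211 = -128014462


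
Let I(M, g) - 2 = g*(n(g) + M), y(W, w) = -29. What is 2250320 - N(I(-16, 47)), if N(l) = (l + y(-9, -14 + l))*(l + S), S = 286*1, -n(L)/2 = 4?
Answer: 1280120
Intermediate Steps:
n(L) = -8 (n(L) = -2*4 = -8)
S = 286
I(M, g) = 2 + g*(-8 + M)
N(l) = (-29 + l)*(286 + l) (N(l) = (l - 29)*(l + 286) = (-29 + l)*(286 + l))
2250320 - N(I(-16, 47)) = 2250320 - (-8294 + (2 - 8*47 - 16*47)² + 257*(2 - 8*47 - 16*47)) = 2250320 - (-8294 + (2 - 376 - 752)² + 257*(2 - 376 - 752)) = 2250320 - (-8294 + (-1126)² + 257*(-1126)) = 2250320 - (-8294 + 1267876 - 289382) = 2250320 - 1*970200 = 2250320 - 970200 = 1280120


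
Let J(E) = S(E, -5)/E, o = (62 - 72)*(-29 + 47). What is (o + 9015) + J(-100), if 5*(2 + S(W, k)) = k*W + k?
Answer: 883403/100 ≈ 8834.0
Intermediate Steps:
S(W, k) = -2 + k/5 + W*k/5 (S(W, k) = -2 + (k*W + k)/5 = -2 + (W*k + k)/5 = -2 + (k + W*k)/5 = -2 + (k/5 + W*k/5) = -2 + k/5 + W*k/5)
o = -180 (o = -10*18 = -180)
J(E) = (-3 - E)/E (J(E) = (-2 + (⅕)*(-5) + (⅕)*E*(-5))/E = (-2 - 1 - E)/E = (-3 - E)/E)
(o + 9015) + J(-100) = (-180 + 9015) + (-3 - 1*(-100))/(-100) = 8835 - (-3 + 100)/100 = 8835 - 1/100*97 = 8835 - 97/100 = 883403/100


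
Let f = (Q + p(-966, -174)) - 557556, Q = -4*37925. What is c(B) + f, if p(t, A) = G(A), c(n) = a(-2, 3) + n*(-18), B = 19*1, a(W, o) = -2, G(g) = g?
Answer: -709774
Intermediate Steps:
B = 19
c(n) = -2 - 18*n (c(n) = -2 + n*(-18) = -2 - 18*n)
p(t, A) = A
Q = -151700
f = -709430 (f = (-151700 - 174) - 557556 = -151874 - 557556 = -709430)
c(B) + f = (-2 - 18*19) - 709430 = (-2 - 342) - 709430 = -344 - 709430 = -709774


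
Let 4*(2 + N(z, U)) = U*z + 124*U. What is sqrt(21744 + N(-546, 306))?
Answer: I*sqrt(10541) ≈ 102.67*I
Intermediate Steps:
N(z, U) = -2 + 31*U + U*z/4 (N(z, U) = -2 + (U*z + 124*U)/4 = -2 + (124*U + U*z)/4 = -2 + (31*U + U*z/4) = -2 + 31*U + U*z/4)
sqrt(21744 + N(-546, 306)) = sqrt(21744 + (-2 + 31*306 + (1/4)*306*(-546))) = sqrt(21744 + (-2 + 9486 - 41769)) = sqrt(21744 - 32285) = sqrt(-10541) = I*sqrt(10541)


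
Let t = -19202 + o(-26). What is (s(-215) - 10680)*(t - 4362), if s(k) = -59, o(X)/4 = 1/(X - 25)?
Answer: 12905786552/51 ≈ 2.5305e+8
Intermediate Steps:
o(X) = 4/(-25 + X) (o(X) = 4/(X - 25) = 4/(-25 + X))
t = -979306/51 (t = -19202 + 4/(-25 - 26) = -19202 + 4/(-51) = -19202 + 4*(-1/51) = -19202 - 4/51 = -979306/51 ≈ -19202.)
(s(-215) - 10680)*(t - 4362) = (-59 - 10680)*(-979306/51 - 4362) = -10739*(-1201768/51) = 12905786552/51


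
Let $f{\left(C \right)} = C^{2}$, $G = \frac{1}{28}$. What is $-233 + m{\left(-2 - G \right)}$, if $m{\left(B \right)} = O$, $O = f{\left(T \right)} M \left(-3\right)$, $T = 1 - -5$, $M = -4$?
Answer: $199$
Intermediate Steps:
$G = \frac{1}{28} \approx 0.035714$
$T = 6$ ($T = 1 + 5 = 6$)
$O = 432$ ($O = 6^{2} \left(-4\right) \left(-3\right) = 36 \left(-4\right) \left(-3\right) = \left(-144\right) \left(-3\right) = 432$)
$m{\left(B \right)} = 432$
$-233 + m{\left(-2 - G \right)} = -233 + 432 = 199$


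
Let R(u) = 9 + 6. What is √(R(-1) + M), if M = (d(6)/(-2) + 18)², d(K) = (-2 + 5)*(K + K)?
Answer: √15 ≈ 3.8730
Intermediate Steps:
d(K) = 6*K (d(K) = 3*(2*K) = 6*K)
R(u) = 15
M = 0 (M = ((6*6)/(-2) + 18)² = (36*(-½) + 18)² = (-18 + 18)² = 0² = 0)
√(R(-1) + M) = √(15 + 0) = √15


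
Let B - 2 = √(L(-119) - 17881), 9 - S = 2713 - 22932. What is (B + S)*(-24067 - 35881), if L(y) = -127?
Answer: -1212748040 - 119896*I*√4502 ≈ -1.2127e+9 - 8.0447e+6*I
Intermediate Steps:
S = 20228 (S = 9 - (2713 - 22932) = 9 - 1*(-20219) = 9 + 20219 = 20228)
B = 2 + 2*I*√4502 (B = 2 + √(-127 - 17881) = 2 + √(-18008) = 2 + 2*I*√4502 ≈ 2.0 + 134.19*I)
(B + S)*(-24067 - 35881) = ((2 + 2*I*√4502) + 20228)*(-24067 - 35881) = (20230 + 2*I*√4502)*(-59948) = -1212748040 - 119896*I*√4502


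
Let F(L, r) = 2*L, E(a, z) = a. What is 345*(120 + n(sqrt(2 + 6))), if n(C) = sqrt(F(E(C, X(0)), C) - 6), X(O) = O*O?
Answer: 41400 + 345*sqrt(-6 + 4*sqrt(2)) ≈ 41400.0 + 202.1*I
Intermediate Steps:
X(O) = O**2
n(C) = sqrt(-6 + 2*C) (n(C) = sqrt(2*C - 6) = sqrt(-6 + 2*C))
345*(120 + n(sqrt(2 + 6))) = 345*(120 + sqrt(-6 + 2*sqrt(2 + 6))) = 345*(120 + sqrt(-6 + 2*sqrt(8))) = 345*(120 + sqrt(-6 + 2*(2*sqrt(2)))) = 345*(120 + sqrt(-6 + 4*sqrt(2))) = 41400 + 345*sqrt(-6 + 4*sqrt(2))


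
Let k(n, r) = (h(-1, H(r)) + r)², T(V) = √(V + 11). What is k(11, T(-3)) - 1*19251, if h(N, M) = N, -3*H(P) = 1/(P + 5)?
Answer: -19242 - 4*√2 ≈ -19248.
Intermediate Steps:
T(V) = √(11 + V)
H(P) = -1/(3*(5 + P)) (H(P) = -1/(3*(P + 5)) = -1/(3*(5 + P)))
k(n, r) = (-1 + r)²
k(11, T(-3)) - 1*19251 = (-1 + √(11 - 3))² - 1*19251 = (-1 + √8)² - 19251 = (-1 + 2*√2)² - 19251 = -19251 + (-1 + 2*√2)²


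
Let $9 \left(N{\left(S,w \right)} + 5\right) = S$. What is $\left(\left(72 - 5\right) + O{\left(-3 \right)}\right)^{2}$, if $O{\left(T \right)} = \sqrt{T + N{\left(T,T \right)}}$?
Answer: $\frac{13442}{3} + \frac{670 i \sqrt{3}}{3} \approx 4480.7 + 386.82 i$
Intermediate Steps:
$N{\left(S,w \right)} = -5 + \frac{S}{9}$
$O{\left(T \right)} = \sqrt{-5 + \frac{10 T}{9}}$ ($O{\left(T \right)} = \sqrt{T + \left(-5 + \frac{T}{9}\right)} = \sqrt{-5 + \frac{10 T}{9}}$)
$\left(\left(72 - 5\right) + O{\left(-3 \right)}\right)^{2} = \left(\left(72 - 5\right) + \frac{\sqrt{-45 + 10 \left(-3\right)}}{3}\right)^{2} = \left(\left(72 - 5\right) + \frac{\sqrt{-45 - 30}}{3}\right)^{2} = \left(67 + \frac{\sqrt{-75}}{3}\right)^{2} = \left(67 + \frac{5 i \sqrt{3}}{3}\right)^{2}$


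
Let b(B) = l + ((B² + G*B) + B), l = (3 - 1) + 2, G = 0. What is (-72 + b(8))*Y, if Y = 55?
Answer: 220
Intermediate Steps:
l = 4 (l = 2 + 2 = 4)
b(B) = 4 + B + B² (b(B) = 4 + ((B² + 0*B) + B) = 4 + ((B² + 0) + B) = 4 + (B² + B) = 4 + (B + B²) = 4 + B + B²)
(-72 + b(8))*Y = (-72 + (4 + 8 + 8²))*55 = (-72 + (4 + 8 + 64))*55 = (-72 + 76)*55 = 4*55 = 220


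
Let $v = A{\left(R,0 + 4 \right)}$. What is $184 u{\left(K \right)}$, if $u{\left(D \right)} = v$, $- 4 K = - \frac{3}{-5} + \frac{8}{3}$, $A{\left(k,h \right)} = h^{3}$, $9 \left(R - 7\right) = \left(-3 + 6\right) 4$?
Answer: $11776$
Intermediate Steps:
$R = \frac{25}{3}$ ($R = 7 + \frac{\left(-3 + 6\right) 4}{9} = 7 + \frac{3 \cdot 4}{9} = 7 + \frac{1}{9} \cdot 12 = 7 + \frac{4}{3} = \frac{25}{3} \approx 8.3333$)
$K = - \frac{49}{60}$ ($K = - \frac{- \frac{3}{-5} + \frac{8}{3}}{4} = - \frac{\left(-3\right) \left(- \frac{1}{5}\right) + 8 \cdot \frac{1}{3}}{4} = - \frac{\frac{3}{5} + \frac{8}{3}}{4} = \left(- \frac{1}{4}\right) \frac{49}{15} = - \frac{49}{60} \approx -0.81667$)
$v = 64$ ($v = \left(0 + 4\right)^{3} = 4^{3} = 64$)
$u{\left(D \right)} = 64$
$184 u{\left(K \right)} = 184 \cdot 64 = 11776$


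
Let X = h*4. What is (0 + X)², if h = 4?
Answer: 256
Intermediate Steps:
X = 16 (X = 4*4 = 16)
(0 + X)² = (0 + 16)² = 16² = 256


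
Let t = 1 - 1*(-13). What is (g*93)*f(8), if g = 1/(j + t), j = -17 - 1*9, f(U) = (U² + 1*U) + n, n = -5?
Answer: -2077/4 ≈ -519.25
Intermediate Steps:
f(U) = -5 + U + U² (f(U) = (U² + 1*U) - 5 = (U² + U) - 5 = (U + U²) - 5 = -5 + U + U²)
j = -26 (j = -17 - 9 = -26)
t = 14 (t = 1 + 13 = 14)
g = -1/12 (g = 1/(-26 + 14) = 1/(-12) = -1/12 ≈ -0.083333)
(g*93)*f(8) = (-1/12*93)*(-5 + 8 + 8²) = -31*(-5 + 8 + 64)/4 = -31/4*67 = -2077/4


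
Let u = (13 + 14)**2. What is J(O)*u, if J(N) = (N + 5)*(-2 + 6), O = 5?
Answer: 29160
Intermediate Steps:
J(N) = 20 + 4*N (J(N) = (5 + N)*4 = 20 + 4*N)
u = 729 (u = 27**2 = 729)
J(O)*u = (20 + 4*5)*729 = (20 + 20)*729 = 40*729 = 29160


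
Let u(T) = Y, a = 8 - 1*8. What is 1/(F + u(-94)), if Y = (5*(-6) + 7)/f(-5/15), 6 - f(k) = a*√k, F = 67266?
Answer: 6/403573 ≈ 1.4867e-5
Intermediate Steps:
a = 0 (a = 8 - 8 = 0)
f(k) = 6 (f(k) = 6 - 0*√k = 6 - 1*0 = 6 + 0 = 6)
Y = -23/6 (Y = (5*(-6) + 7)/6 = (-30 + 7)*(⅙) = -23*⅙ = -23/6 ≈ -3.8333)
u(T) = -23/6
1/(F + u(-94)) = 1/(67266 - 23/6) = 1/(403573/6) = 6/403573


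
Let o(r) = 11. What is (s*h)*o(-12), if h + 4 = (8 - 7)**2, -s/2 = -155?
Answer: -10230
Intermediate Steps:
s = 310 (s = -2*(-155) = 310)
h = -3 (h = -4 + (8 - 7)**2 = -4 + 1**2 = -4 + 1 = -3)
(s*h)*o(-12) = (310*(-3))*11 = -930*11 = -10230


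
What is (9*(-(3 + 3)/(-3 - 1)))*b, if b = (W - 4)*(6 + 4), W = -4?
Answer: -1080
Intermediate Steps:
b = -80 (b = (-4 - 4)*(6 + 4) = -8*10 = -80)
(9*(-(3 + 3)/(-3 - 1)))*b = (9*(-(3 + 3)/(-3 - 1)))*(-80) = (9*(-6/(-4)))*(-80) = (9*(-6*(-1)/4))*(-80) = (9*(-1*(-3/2)))*(-80) = (9*(3/2))*(-80) = (27/2)*(-80) = -1080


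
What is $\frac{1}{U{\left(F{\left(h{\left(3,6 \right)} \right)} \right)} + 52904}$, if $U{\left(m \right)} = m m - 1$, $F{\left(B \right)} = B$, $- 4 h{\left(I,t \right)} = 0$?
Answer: $\frac{1}{52903} \approx 1.8903 \cdot 10^{-5}$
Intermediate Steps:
$h{\left(I,t \right)} = 0$ ($h{\left(I,t \right)} = \left(- \frac{1}{4}\right) 0 = 0$)
$U{\left(m \right)} = -1 + m^{2}$ ($U{\left(m \right)} = m^{2} - 1 = -1 + m^{2}$)
$\frac{1}{U{\left(F{\left(h{\left(3,6 \right)} \right)} \right)} + 52904} = \frac{1}{\left(-1 + 0^{2}\right) + 52904} = \frac{1}{\left(-1 + 0\right) + 52904} = \frac{1}{-1 + 52904} = \frac{1}{52903}$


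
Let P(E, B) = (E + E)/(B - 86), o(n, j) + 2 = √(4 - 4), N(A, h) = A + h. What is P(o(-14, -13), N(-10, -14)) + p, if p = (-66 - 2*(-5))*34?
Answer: -104718/55 ≈ -1904.0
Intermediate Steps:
o(n, j) = -2 (o(n, j) = -2 + √(4 - 4) = -2 + √0 = -2 + 0 = -2)
P(E, B) = 2*E/(-86 + B) (P(E, B) = (2*E)/(-86 + B) = 2*E/(-86 + B))
p = -1904 (p = (-66 + 10)*34 = -56*34 = -1904)
P(o(-14, -13), N(-10, -14)) + p = 2*(-2)/(-86 + (-10 - 14)) - 1904 = 2*(-2)/(-86 - 24) - 1904 = 2*(-2)/(-110) - 1904 = 2*(-2)*(-1/110) - 1904 = 2/55 - 1904 = -104718/55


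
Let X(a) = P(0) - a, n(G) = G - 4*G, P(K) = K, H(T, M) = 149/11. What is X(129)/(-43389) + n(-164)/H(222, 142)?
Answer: 78280163/2154987 ≈ 36.325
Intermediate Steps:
H(T, M) = 149/11 (H(T, M) = 149*(1/11) = 149/11)
n(G) = -3*G
X(a) = -a (X(a) = 0 - a = -a)
X(129)/(-43389) + n(-164)/H(222, 142) = -1*129/(-43389) + (-3*(-164))/(149/11) = -129*(-1/43389) + 492*(11/149) = 43/14463 + 5412/149 = 78280163/2154987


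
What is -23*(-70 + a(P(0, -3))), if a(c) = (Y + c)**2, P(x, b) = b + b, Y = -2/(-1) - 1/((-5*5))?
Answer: 780827/625 ≈ 1249.3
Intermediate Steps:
Y = 51/25 (Y = -2*(-1) - 1/(-25) = 2 - 1*(-1/25) = 2 + 1/25 = 51/25 ≈ 2.0400)
P(x, b) = 2*b
a(c) = (51/25 + c)**2
-23*(-70 + a(P(0, -3))) = -23*(-70 + (51 + 25*(2*(-3)))**2/625) = -23*(-70 + (51 + 25*(-6))**2/625) = -23*(-70 + (51 - 150)**2/625) = -23*(-70 + (1/625)*(-99)**2) = -23*(-70 + (1/625)*9801) = -23*(-70 + 9801/625) = -23*(-33949/625) = 780827/625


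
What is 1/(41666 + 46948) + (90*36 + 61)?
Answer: 292514815/88614 ≈ 3301.0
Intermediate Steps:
1/(41666 + 46948) + (90*36 + 61) = 1/88614 + (3240 + 61) = 1/88614 + 3301 = 292514815/88614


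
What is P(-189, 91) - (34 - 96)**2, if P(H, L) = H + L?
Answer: -3942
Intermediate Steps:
P(-189, 91) - (34 - 96)**2 = (-189 + 91) - (34 - 96)**2 = -98 - 1*(-62)**2 = -98 - 1*3844 = -98 - 3844 = -3942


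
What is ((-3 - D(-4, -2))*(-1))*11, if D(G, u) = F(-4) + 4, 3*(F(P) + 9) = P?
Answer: -110/3 ≈ -36.667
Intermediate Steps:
F(P) = -9 + P/3
D(G, u) = -19/3 (D(G, u) = (-9 + (1/3)*(-4)) + 4 = (-9 - 4/3) + 4 = -31/3 + 4 = -19/3)
((-3 - D(-4, -2))*(-1))*11 = ((-3 - 1*(-19/3))*(-1))*11 = ((-3 + 19/3)*(-1))*11 = ((10/3)*(-1))*11 = -10/3*11 = -110/3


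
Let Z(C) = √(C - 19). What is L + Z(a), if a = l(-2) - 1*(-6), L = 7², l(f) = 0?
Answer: 49 + I*√13 ≈ 49.0 + 3.6056*I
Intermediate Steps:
L = 49
a = 6 (a = 0 - 1*(-6) = 0 + 6 = 6)
Z(C) = √(-19 + C)
L + Z(a) = 49 + √(-19 + 6) = 49 + √(-13) = 49 + I*√13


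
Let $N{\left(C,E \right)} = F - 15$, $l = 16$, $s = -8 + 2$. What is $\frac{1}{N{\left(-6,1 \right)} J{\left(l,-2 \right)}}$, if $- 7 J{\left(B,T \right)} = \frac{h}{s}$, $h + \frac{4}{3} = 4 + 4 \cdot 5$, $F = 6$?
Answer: $- \frac{7}{34} \approx -0.20588$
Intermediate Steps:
$s = -6$
$h = \frac{68}{3}$ ($h = - \frac{4}{3} + \left(4 + 4 \cdot 5\right) = - \frac{4}{3} + \left(4 + 20\right) = - \frac{4}{3} + 24 = \frac{68}{3} \approx 22.667$)
$J{\left(B,T \right)} = \frac{34}{63}$ ($J{\left(B,T \right)} = - \frac{\frac{68}{3} \frac{1}{-6}}{7} = - \frac{\frac{68}{3} \left(- \frac{1}{6}\right)}{7} = \left(- \frac{1}{7}\right) \left(- \frac{34}{9}\right) = \frac{34}{63}$)
$N{\left(C,E \right)} = -9$ ($N{\left(C,E \right)} = 6 - 15 = -9$)
$\frac{1}{N{\left(-6,1 \right)} J{\left(l,-2 \right)}} = \frac{1}{\left(-9\right) \frac{34}{63}} = \frac{1}{- \frac{34}{7}} = - \frac{7}{34}$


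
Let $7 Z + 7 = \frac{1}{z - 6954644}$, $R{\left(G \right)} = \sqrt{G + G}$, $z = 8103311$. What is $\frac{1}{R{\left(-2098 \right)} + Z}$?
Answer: $- \frac{16163087481723}{67836486593443045} - \frac{64652357967561 i \sqrt{1049}}{135672973186886090} \approx -0.00023827 - 0.015434 i$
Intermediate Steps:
$R{\left(G \right)} = \sqrt{2} \sqrt{G}$ ($R{\left(G \right)} = \sqrt{2 G} = \sqrt{2} \sqrt{G}$)
$Z = - \frac{8040668}{8040669}$ ($Z = -1 + \frac{1}{7 \left(8103311 - 6954644\right)} = -1 + \frac{1}{7 \cdot 1148667} = -1 + \frac{1}{7} \cdot \frac{1}{1148667} = -1 + \frac{1}{8040669} = - \frac{8040668}{8040669} \approx -1.0$)
$\frac{1}{R{\left(-2098 \right)} + Z} = \frac{1}{\sqrt{2} \sqrt{-2098} - \frac{8040668}{8040669}} = \frac{1}{\sqrt{2} i \sqrt{2098} - \frac{8040668}{8040669}} = \frac{1}{2 i \sqrt{1049} - \frac{8040668}{8040669}} = \frac{1}{- \frac{8040668}{8040669} + 2 i \sqrt{1049}}$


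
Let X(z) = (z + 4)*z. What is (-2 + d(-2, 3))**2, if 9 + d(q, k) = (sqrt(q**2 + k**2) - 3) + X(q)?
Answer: (18 - sqrt(13))**2 ≈ 207.20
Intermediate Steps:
X(z) = z*(4 + z) (X(z) = (4 + z)*z = z*(4 + z))
d(q, k) = -12 + sqrt(k**2 + q**2) + q*(4 + q) (d(q, k) = -9 + ((sqrt(q**2 + k**2) - 3) + q*(4 + q)) = -9 + ((sqrt(k**2 + q**2) - 3) + q*(4 + q)) = -9 + ((-3 + sqrt(k**2 + q**2)) + q*(4 + q)) = -9 + (-3 + sqrt(k**2 + q**2) + q*(4 + q)) = -12 + sqrt(k**2 + q**2) + q*(4 + q))
(-2 + d(-2, 3))**2 = (-2 + (-12 + sqrt(3**2 + (-2)**2) - 2*(4 - 2)))**2 = (-2 + (-12 + sqrt(9 + 4) - 2*2))**2 = (-2 + (-12 + sqrt(13) - 4))**2 = (-2 + (-16 + sqrt(13)))**2 = (-18 + sqrt(13))**2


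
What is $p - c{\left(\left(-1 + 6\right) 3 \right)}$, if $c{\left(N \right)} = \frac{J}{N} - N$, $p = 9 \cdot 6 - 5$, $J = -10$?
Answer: $\frac{194}{3} \approx 64.667$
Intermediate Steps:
$p = 49$ ($p = 54 - 5 = 49$)
$c{\left(N \right)} = - N - \frac{10}{N}$ ($c{\left(N \right)} = - \frac{10}{N} - N = - N - \frac{10}{N}$)
$p - c{\left(\left(-1 + 6\right) 3 \right)} = 49 - \left(- \left(-1 + 6\right) 3 - \frac{10}{\left(-1 + 6\right) 3}\right) = 49 - \left(- 5 \cdot 3 - \frac{10}{5 \cdot 3}\right) = 49 - \left(\left(-1\right) 15 - \frac{10}{15}\right) = 49 - \left(-15 - \frac{2}{3}\right) = 49 - - \frac{47}{3} = 49 + \frac{47}{3} = \frac{194}{3}$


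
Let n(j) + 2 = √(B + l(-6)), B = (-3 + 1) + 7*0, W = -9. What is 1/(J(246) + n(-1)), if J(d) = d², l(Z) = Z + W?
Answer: 60514/3661944213 - I*√17/3661944213 ≈ 1.6525e-5 - 1.1259e-9*I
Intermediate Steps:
l(Z) = -9 + Z (l(Z) = Z - 9 = -9 + Z)
B = -2 (B = -2 + 0 = -2)
n(j) = -2 + I*√17 (n(j) = -2 + √(-2 + (-9 - 6)) = -2 + √(-2 - 15) = -2 + √(-17) = -2 + I*√17)
1/(J(246) + n(-1)) = 1/(246² + (-2 + I*√17)) = 1/(60516 + (-2 + I*√17)) = 1/(60514 + I*√17)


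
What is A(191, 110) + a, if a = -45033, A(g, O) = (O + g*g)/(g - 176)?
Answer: -212968/5 ≈ -42594.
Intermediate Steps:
A(g, O) = (O + g**2)/(-176 + g)
A(191, 110) + a = (110 + 191**2)/(-176 + 191) - 45033 = (110 + 36481)/15 - 45033 = (1/15)*36591 - 45033 = 12197/5 - 45033 = -212968/5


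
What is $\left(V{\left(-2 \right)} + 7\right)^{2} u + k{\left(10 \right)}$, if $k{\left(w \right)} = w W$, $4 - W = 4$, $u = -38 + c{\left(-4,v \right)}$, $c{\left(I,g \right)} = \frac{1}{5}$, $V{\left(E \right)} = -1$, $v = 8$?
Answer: $- \frac{6804}{5} \approx -1360.8$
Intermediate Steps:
$c{\left(I,g \right)} = \frac{1}{5}$
$u = - \frac{189}{5}$ ($u = -38 + \frac{1}{5} = - \frac{189}{5} \approx -37.8$)
$W = 0$ ($W = 4 - 4 = 0$)
$k{\left(w \right)} = 0$ ($k{\left(w \right)} = w 0 = 0$)
$\left(V{\left(-2 \right)} + 7\right)^{2} u + k{\left(10 \right)} = \left(-1 + 7\right)^{2} \left(- \frac{189}{5}\right) + 0 = 6^{2} \left(- \frac{189}{5}\right) + 0 = 36 \left(- \frac{189}{5}\right) + 0 = - \frac{6804}{5} + 0 = - \frac{6804}{5}$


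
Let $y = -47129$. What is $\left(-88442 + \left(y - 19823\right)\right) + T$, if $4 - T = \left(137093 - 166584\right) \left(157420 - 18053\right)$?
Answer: $4109916807$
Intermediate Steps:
$T = 4110072201$ ($T = 4 - \left(137093 - 166584\right) \left(157420 - 18053\right) = 4 - \left(-29491\right) 139367 = 4 - -4110072197 = 4 + 4110072197 = 4110072201$)
$\left(-88442 + \left(y - 19823\right)\right) + T = \left(-88442 - 66952\right) + 4110072201 = -155394 + 4110072201 = 4109916807$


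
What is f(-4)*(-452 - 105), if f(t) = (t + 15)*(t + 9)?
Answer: -30635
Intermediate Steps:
f(t) = (9 + t)*(15 + t) (f(t) = (15 + t)*(9 + t) = (9 + t)*(15 + t))
f(-4)*(-452 - 105) = (135 + (-4)² + 24*(-4))*(-452 - 105) = (135 + 16 - 96)*(-557) = 55*(-557) = -30635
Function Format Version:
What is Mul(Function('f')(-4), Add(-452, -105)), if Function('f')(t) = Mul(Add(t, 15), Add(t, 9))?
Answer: -30635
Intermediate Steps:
Function('f')(t) = Mul(Add(9, t), Add(15, t)) (Function('f')(t) = Mul(Add(15, t), Add(9, t)) = Mul(Add(9, t), Add(15, t)))
Mul(Function('f')(-4), Add(-452, -105)) = Mul(Add(135, Pow(-4, 2), Mul(24, -4)), Add(-452, -105)) = Mul(Add(135, 16, -96), -557) = Mul(55, -557) = -30635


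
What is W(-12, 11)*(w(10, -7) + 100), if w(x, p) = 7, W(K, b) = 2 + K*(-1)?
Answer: 1498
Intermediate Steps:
W(K, b) = 2 - K
W(-12, 11)*(w(10, -7) + 100) = (2 - 1*(-12))*(7 + 100) = (2 + 12)*107 = 14*107 = 1498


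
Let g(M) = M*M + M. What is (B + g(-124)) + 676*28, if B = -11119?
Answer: 23061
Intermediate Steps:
g(M) = M + M² (g(M) = M² + M = M + M²)
(B + g(-124)) + 676*28 = (-11119 - 124*(1 - 124)) + 676*28 = (-11119 - 124*(-123)) + 18928 = (-11119 + 15252) + 18928 = 4133 + 18928 = 23061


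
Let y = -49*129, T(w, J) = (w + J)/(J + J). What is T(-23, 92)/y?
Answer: -1/16856 ≈ -5.9326e-5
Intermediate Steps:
T(w, J) = (J + w)/(2*J) (T(w, J) = (J + w)/((2*J)) = (J + w)*(1/(2*J)) = (J + w)/(2*J))
y = -6321
T(-23, 92)/y = ((½)*(92 - 23)/92)/(-6321) = ((½)*(1/92)*69)*(-1/6321) = (3/8)*(-1/6321) = -1/16856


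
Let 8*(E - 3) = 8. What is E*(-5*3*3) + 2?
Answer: -178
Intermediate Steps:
E = 4 (E = 3 + (1/8)*8 = 3 + 1 = 4)
E*(-5*3*3) + 2 = 4*(-5*3*3) + 2 = 4*(-15*3) + 2 = 4*(-45) + 2 = -180 + 2 = -178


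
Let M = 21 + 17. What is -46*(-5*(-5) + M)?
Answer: -2898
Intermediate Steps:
M = 38
-46*(-5*(-5) + M) = -46*(-5*(-5) + 38) = -46*(25 + 38) = -46*63 = -2898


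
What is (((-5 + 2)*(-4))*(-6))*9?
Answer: -648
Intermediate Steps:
(((-5 + 2)*(-4))*(-6))*9 = (-3*(-4)*(-6))*9 = (12*(-6))*9 = -72*9 = -648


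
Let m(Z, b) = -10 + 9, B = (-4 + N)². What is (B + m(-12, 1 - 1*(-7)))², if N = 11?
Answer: 2304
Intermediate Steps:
B = 49 (B = (-4 + 11)² = 7² = 49)
m(Z, b) = -1
(B + m(-12, 1 - 1*(-7)))² = (49 - 1)² = 48² = 2304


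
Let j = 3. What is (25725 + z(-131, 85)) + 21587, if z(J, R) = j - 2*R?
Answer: 47145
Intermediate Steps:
z(J, R) = 3 - 2*R
(25725 + z(-131, 85)) + 21587 = (25725 + (3 - 2*85)) + 21587 = (25725 + (3 - 170)) + 21587 = (25725 - 167) + 21587 = 25558 + 21587 = 47145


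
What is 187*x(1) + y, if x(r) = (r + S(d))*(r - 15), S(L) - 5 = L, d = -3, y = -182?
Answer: -8036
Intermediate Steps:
S(L) = 5 + L
x(r) = (-15 + r)*(2 + r) (x(r) = (r + (5 - 3))*(r - 15) = (r + 2)*(-15 + r) = (2 + r)*(-15 + r) = (-15 + r)*(2 + r))
187*x(1) + y = 187*(-30 + 1² - 13*1) - 182 = 187*(-30 + 1 - 13) - 182 = 187*(-42) - 182 = -7854 - 182 = -8036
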